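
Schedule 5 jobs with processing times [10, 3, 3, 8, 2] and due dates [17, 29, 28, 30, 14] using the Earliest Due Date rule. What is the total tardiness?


Sort by due date (EDD order): [(2, 14), (10, 17), (3, 28), (3, 29), (8, 30)]
Compute completion times and tardiness:
  Job 1: p=2, d=14, C=2, tardiness=max(0,2-14)=0
  Job 2: p=10, d=17, C=12, tardiness=max(0,12-17)=0
  Job 3: p=3, d=28, C=15, tardiness=max(0,15-28)=0
  Job 4: p=3, d=29, C=18, tardiness=max(0,18-29)=0
  Job 5: p=8, d=30, C=26, tardiness=max(0,26-30)=0
Total tardiness = 0

0


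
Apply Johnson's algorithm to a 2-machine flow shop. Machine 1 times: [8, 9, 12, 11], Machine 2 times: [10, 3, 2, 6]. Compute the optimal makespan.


Apply Johnson's rule:
  Group 1 (a <= b): [(1, 8, 10)]
  Group 2 (a > b): [(4, 11, 6), (2, 9, 3), (3, 12, 2)]
Optimal job order: [1, 4, 2, 3]
Schedule:
  Job 1: M1 done at 8, M2 done at 18
  Job 4: M1 done at 19, M2 done at 25
  Job 2: M1 done at 28, M2 done at 31
  Job 3: M1 done at 40, M2 done at 42
Makespan = 42

42


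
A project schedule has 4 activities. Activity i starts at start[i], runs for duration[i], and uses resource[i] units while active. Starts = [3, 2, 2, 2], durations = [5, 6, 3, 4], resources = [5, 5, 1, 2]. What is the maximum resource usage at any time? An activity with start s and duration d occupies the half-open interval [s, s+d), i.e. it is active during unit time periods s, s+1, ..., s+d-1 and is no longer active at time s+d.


Each activity i is active on [start_i, start_i + duration_i).
Compute total resource usage per time slot:
  t=0: active resources = [], total = 0
  t=1: active resources = [], total = 0
  t=2: active resources = [5, 1, 2], total = 8
  t=3: active resources = [5, 5, 1, 2], total = 13
  t=4: active resources = [5, 5, 1, 2], total = 13
  t=5: active resources = [5, 5, 2], total = 12
  t=6: active resources = [5, 5], total = 10
  t=7: active resources = [5, 5], total = 10
Peak resource demand = 13

13


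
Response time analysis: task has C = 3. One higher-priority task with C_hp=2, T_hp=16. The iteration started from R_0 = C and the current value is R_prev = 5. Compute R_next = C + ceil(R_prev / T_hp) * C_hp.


R_next = C + ceil(R_prev / T_hp) * C_hp
ceil(5 / 16) = ceil(0.3125) = 1
Interference = 1 * 2 = 2
R_next = 3 + 2 = 5
R_next = R_prev, so the iteration has converged (response time = 5).

5


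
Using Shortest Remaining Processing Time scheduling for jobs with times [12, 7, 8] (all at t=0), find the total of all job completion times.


Since all jobs arrive at t=0, SRPT equals SPT ordering.
SPT order: [7, 8, 12]
Completion times:
  Job 1: p=7, C=7
  Job 2: p=8, C=15
  Job 3: p=12, C=27
Total completion time = 7 + 15 + 27 = 49

49


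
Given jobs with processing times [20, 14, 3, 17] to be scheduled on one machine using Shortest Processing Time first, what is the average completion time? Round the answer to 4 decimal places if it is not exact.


Sort jobs by processing time (SPT order): [3, 14, 17, 20]
Compute completion times sequentially:
  Job 1: processing = 3, completes at 3
  Job 2: processing = 14, completes at 17
  Job 3: processing = 17, completes at 34
  Job 4: processing = 20, completes at 54
Sum of completion times = 108
Average completion time = 108/4 = 27.0

27.0


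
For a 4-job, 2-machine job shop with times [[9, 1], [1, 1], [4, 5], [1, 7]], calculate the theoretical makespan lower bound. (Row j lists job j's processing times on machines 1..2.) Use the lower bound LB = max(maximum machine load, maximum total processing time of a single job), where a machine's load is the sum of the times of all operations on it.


Machine loads:
  Machine 1: 9 + 1 + 4 + 1 = 15
  Machine 2: 1 + 1 + 5 + 7 = 14
Max machine load = 15
Job totals:
  Job 1: 10
  Job 2: 2
  Job 3: 9
  Job 4: 8
Max job total = 10
Lower bound = max(15, 10) = 15

15


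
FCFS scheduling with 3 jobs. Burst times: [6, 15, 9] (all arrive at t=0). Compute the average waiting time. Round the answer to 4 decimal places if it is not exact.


FCFS order (as given): [6, 15, 9]
Waiting times:
  Job 1: wait = 0
  Job 2: wait = 6
  Job 3: wait = 21
Sum of waiting times = 27
Average waiting time = 27/3 = 9.0

9.0


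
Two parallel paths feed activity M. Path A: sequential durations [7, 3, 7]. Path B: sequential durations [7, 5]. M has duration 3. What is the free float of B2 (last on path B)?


ES(B2) = sum of predecessors on chain B = 7
EF(B2) = ES + duration = 7 + 5 = 12
Successor of B2 is M. ES(M) = max(sum(A), sum(B)) = max(17, 12) = 17
Free float = ES(successor) - EF(current) = 17 - 12 = 5

5


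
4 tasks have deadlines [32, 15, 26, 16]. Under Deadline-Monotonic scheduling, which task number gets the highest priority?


Sort tasks by relative deadline (ascending):
  Task 2: deadline = 15
  Task 4: deadline = 16
  Task 3: deadline = 26
  Task 1: deadline = 32
Priority order (highest first): [2, 4, 3, 1]
Highest priority task = 2

2


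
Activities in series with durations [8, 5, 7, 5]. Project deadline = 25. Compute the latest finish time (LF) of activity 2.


LF(activity 2) = deadline - sum of successor durations
Successors: activities 3 through 4 with durations [7, 5]
Sum of successor durations = 12
LF = 25 - 12 = 13

13


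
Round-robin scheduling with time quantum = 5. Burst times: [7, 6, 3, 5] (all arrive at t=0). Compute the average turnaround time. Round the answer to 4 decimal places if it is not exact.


Time quantum = 5
Execution trace:
  J1 runs 5 units, time = 5
  J2 runs 5 units, time = 10
  J3 runs 3 units, time = 13
  J4 runs 5 units, time = 18
  J1 runs 2 units, time = 20
  J2 runs 1 units, time = 21
Finish times: [20, 21, 13, 18]
Average turnaround = 72/4 = 18.0

18.0


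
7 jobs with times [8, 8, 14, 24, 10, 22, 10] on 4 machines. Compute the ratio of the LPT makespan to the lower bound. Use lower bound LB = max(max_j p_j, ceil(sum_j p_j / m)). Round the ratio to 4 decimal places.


LPT order: [24, 22, 14, 10, 10, 8, 8]
Machine loads after assignment: [24, 22, 22, 28]
LPT makespan = 28
Lower bound = max(max_job, ceil(total/4)) = max(24, 24) = 24
Ratio = 28 / 24 = 1.1667

1.1667


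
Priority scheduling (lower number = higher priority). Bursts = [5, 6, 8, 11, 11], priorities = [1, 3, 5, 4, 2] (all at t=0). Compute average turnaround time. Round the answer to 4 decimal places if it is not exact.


Sort by priority (ascending = highest first):
Order: [(1, 5), (2, 11), (3, 6), (4, 11), (5, 8)]
Completion times:
  Priority 1, burst=5, C=5
  Priority 2, burst=11, C=16
  Priority 3, burst=6, C=22
  Priority 4, burst=11, C=33
  Priority 5, burst=8, C=41
Average turnaround = 117/5 = 23.4

23.4


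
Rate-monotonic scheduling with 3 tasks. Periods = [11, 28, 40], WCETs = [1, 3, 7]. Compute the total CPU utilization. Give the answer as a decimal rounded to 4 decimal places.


Compute individual utilizations (exact fractions):
  Task 1: C/T = 1/11 (approx. 0.0909)
  Task 2: C/T = 3/28 (approx. 0.1071)
  Task 3: C/T = 7/40 (approx. 0.175)
Total utilization U = 1/11 + 3/28 + 7/40 = 1149/3080
Rounded to 4 decimal places: U = 0.3731
RM (Liu & Layland) bound for 3 tasks = 0.779763; compare with U = 1149/3080 (approx. 0.373052)
U <= bound, so schedulable by RM sufficient condition.

0.3731


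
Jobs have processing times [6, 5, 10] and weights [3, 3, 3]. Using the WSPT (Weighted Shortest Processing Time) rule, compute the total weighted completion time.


Compute p/w ratios and sort ascending (WSPT): [(5, 3), (6, 3), (10, 3)]
Compute weighted completion times:
  Job (p=5,w=3): C=5, w*C=3*5=15
  Job (p=6,w=3): C=11, w*C=3*11=33
  Job (p=10,w=3): C=21, w*C=3*21=63
Total weighted completion time = 111

111


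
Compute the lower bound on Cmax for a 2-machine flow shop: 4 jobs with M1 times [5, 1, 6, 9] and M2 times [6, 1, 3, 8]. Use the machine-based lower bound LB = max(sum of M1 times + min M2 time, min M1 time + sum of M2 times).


LB1 = sum(M1 times) + min(M2 times) = 21 + 1 = 22
LB2 = min(M1 times) + sum(M2 times) = 1 + 18 = 19
Lower bound = max(LB1, LB2) = max(22, 19) = 22

22


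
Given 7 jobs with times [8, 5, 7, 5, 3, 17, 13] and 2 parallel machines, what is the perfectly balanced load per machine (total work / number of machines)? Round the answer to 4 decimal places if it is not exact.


Total processing time = 8 + 5 + 7 + 5 + 3 + 17 + 13 = 58
Number of machines = 2
Ideal balanced load = 58 / 2 = 29.0

29.0


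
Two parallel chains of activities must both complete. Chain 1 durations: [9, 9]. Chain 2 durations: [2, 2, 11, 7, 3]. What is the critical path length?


Path A total = 9 + 9 = 18
Path B total = 2 + 2 + 11 + 7 + 3 = 25
Critical path = longest path = max(18, 25) = 25

25


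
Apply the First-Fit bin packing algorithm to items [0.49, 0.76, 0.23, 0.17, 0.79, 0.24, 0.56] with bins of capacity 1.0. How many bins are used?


Place items sequentially using First-Fit:
  Item 0.49 -> new Bin 1
  Item 0.76 -> new Bin 2
  Item 0.23 -> Bin 1 (now 0.72)
  Item 0.17 -> Bin 1 (now 0.89)
  Item 0.79 -> new Bin 3
  Item 0.24 -> Bin 2 (now 1.0)
  Item 0.56 -> new Bin 4
Total bins used = 4

4


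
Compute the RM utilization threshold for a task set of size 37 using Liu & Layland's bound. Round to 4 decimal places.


Compute 2^(1/37) = 1.0189102844
Subtract 1: 1.0189102844 - 1 = 0.0189102844
Multiply by n: 37 * 0.0189102844 = 0.6996805228
Round to 4 dp: 0.6997

0.6997


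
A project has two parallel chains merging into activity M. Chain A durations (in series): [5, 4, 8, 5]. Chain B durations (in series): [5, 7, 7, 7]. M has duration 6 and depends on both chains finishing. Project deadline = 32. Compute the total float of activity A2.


Forward pass: ES(A2) = sum of predecessors on chain A = 5
EF = ES + duration = 5 + 4 = 9
Backward pass: LF(M) = deadline = 32; LS(M) = 32 - 6 = 26
LF(A2) = LS(M) - sum(successors on chain A) = 26 - 13 = 13
LS = LF - duration = 13 - 4 = 9
Total float = LS - ES = 9 - 5 = 4

4


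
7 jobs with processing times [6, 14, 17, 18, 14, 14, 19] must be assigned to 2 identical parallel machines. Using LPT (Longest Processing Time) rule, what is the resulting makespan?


Sort jobs in decreasing order (LPT): [19, 18, 17, 14, 14, 14, 6]
Assign each job to the least loaded machine:
  Machine 1: jobs [19, 14, 14, 6], load = 53
  Machine 2: jobs [18, 17, 14], load = 49
Makespan = max load = 53

53


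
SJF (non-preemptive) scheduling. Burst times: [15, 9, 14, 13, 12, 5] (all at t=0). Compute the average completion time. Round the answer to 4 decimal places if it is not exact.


SJF order (ascending): [5, 9, 12, 13, 14, 15]
Completion times:
  Job 1: burst=5, C=5
  Job 2: burst=9, C=14
  Job 3: burst=12, C=26
  Job 4: burst=13, C=39
  Job 5: burst=14, C=53
  Job 6: burst=15, C=68
Average completion = 205/6 = 34.1667

34.1667


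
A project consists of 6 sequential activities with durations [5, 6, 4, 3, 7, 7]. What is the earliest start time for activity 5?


Activity 5 starts after activities 1 through 4 complete.
Predecessor durations: [5, 6, 4, 3]
ES = 5 + 6 + 4 + 3 = 18

18


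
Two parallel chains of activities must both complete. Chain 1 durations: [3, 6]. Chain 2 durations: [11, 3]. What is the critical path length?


Path A total = 3 + 6 = 9
Path B total = 11 + 3 = 14
Critical path = longest path = max(9, 14) = 14

14


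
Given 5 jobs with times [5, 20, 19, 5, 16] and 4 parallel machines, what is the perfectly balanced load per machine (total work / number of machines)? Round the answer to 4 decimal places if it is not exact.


Total processing time = 5 + 20 + 19 + 5 + 16 = 65
Number of machines = 4
Ideal balanced load = 65 / 4 = 16.25

16.25


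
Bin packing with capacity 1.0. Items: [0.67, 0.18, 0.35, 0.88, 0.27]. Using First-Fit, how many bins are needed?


Place items sequentially using First-Fit:
  Item 0.67 -> new Bin 1
  Item 0.18 -> Bin 1 (now 0.85)
  Item 0.35 -> new Bin 2
  Item 0.88 -> new Bin 3
  Item 0.27 -> Bin 2 (now 0.62)
Total bins used = 3

3


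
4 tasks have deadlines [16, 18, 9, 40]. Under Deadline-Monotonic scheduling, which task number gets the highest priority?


Sort tasks by relative deadline (ascending):
  Task 3: deadline = 9
  Task 1: deadline = 16
  Task 2: deadline = 18
  Task 4: deadline = 40
Priority order (highest first): [3, 1, 2, 4]
Highest priority task = 3

3


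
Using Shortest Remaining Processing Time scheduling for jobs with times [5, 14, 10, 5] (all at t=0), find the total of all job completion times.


Since all jobs arrive at t=0, SRPT equals SPT ordering.
SPT order: [5, 5, 10, 14]
Completion times:
  Job 1: p=5, C=5
  Job 2: p=5, C=10
  Job 3: p=10, C=20
  Job 4: p=14, C=34
Total completion time = 5 + 10 + 20 + 34 = 69

69


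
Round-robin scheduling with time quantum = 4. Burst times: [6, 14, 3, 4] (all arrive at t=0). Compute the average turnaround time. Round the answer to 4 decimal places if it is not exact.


Time quantum = 4
Execution trace:
  J1 runs 4 units, time = 4
  J2 runs 4 units, time = 8
  J3 runs 3 units, time = 11
  J4 runs 4 units, time = 15
  J1 runs 2 units, time = 17
  J2 runs 4 units, time = 21
  J2 runs 4 units, time = 25
  J2 runs 2 units, time = 27
Finish times: [17, 27, 11, 15]
Average turnaround = 70/4 = 17.5

17.5


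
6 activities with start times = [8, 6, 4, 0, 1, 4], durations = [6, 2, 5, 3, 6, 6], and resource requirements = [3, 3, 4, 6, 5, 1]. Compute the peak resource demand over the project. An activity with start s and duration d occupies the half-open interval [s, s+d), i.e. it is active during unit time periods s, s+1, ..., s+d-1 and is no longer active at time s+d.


Each activity i is active on [start_i, start_i + duration_i).
Compute total resource usage per time slot:
  t=0: active resources = [6], total = 6
  t=1: active resources = [6, 5], total = 11
  t=2: active resources = [6, 5], total = 11
  t=3: active resources = [5], total = 5
  t=4: active resources = [4, 5, 1], total = 10
  t=5: active resources = [4, 5, 1], total = 10
  t=6: active resources = [3, 4, 5, 1], total = 13
  t=7: active resources = [3, 4, 1], total = 8
  t=8: active resources = [3, 4, 1], total = 8
  t=9: active resources = [3, 1], total = 4
  t=10: active resources = [3], total = 3
  t=11: active resources = [3], total = 3
  t=12: active resources = [3], total = 3
  t=13: active resources = [3], total = 3
Peak resource demand = 13

13


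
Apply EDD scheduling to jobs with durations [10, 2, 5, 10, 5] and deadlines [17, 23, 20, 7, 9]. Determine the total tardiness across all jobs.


Sort by due date (EDD order): [(10, 7), (5, 9), (10, 17), (5, 20), (2, 23)]
Compute completion times and tardiness:
  Job 1: p=10, d=7, C=10, tardiness=max(0,10-7)=3
  Job 2: p=5, d=9, C=15, tardiness=max(0,15-9)=6
  Job 3: p=10, d=17, C=25, tardiness=max(0,25-17)=8
  Job 4: p=5, d=20, C=30, tardiness=max(0,30-20)=10
  Job 5: p=2, d=23, C=32, tardiness=max(0,32-23)=9
Total tardiness = 36

36


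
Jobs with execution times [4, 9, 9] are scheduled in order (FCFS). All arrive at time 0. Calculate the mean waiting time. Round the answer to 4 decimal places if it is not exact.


FCFS order (as given): [4, 9, 9]
Waiting times:
  Job 1: wait = 0
  Job 2: wait = 4
  Job 3: wait = 13
Sum of waiting times = 17
Average waiting time = 17/3 = 5.6667

5.6667


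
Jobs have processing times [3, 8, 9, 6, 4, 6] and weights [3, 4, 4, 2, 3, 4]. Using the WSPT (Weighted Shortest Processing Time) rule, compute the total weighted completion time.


Compute p/w ratios and sort ascending (WSPT): [(3, 3), (4, 3), (6, 4), (8, 4), (9, 4), (6, 2)]
Compute weighted completion times:
  Job (p=3,w=3): C=3, w*C=3*3=9
  Job (p=4,w=3): C=7, w*C=3*7=21
  Job (p=6,w=4): C=13, w*C=4*13=52
  Job (p=8,w=4): C=21, w*C=4*21=84
  Job (p=9,w=4): C=30, w*C=4*30=120
  Job (p=6,w=2): C=36, w*C=2*36=72
Total weighted completion time = 358

358


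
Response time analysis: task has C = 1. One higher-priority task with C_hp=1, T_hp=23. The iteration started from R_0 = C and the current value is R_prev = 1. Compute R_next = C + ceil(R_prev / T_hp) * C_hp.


R_next = C + ceil(R_prev / T_hp) * C_hp
ceil(1 / 23) = ceil(0.0435) = 1
Interference = 1 * 1 = 1
R_next = 1 + 1 = 2

2


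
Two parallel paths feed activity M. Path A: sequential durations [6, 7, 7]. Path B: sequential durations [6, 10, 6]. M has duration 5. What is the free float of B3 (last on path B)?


ES(B3) = sum of predecessors on chain B = 16
EF(B3) = ES + duration = 16 + 6 = 22
Successor of B3 is M. ES(M) = max(sum(A), sum(B)) = max(20, 22) = 22
Free float = ES(successor) - EF(current) = 22 - 22 = 0

0


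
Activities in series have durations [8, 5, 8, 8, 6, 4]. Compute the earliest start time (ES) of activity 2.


Activity 2 starts after activities 1 through 1 complete.
Predecessor durations: [8]
ES = 8 = 8

8


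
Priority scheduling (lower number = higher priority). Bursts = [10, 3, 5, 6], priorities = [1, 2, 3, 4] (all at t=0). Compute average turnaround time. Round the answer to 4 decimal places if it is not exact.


Sort by priority (ascending = highest first):
Order: [(1, 10), (2, 3), (3, 5), (4, 6)]
Completion times:
  Priority 1, burst=10, C=10
  Priority 2, burst=3, C=13
  Priority 3, burst=5, C=18
  Priority 4, burst=6, C=24
Average turnaround = 65/4 = 16.25

16.25


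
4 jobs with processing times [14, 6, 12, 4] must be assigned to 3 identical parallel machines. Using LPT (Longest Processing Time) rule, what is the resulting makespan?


Sort jobs in decreasing order (LPT): [14, 12, 6, 4]
Assign each job to the least loaded machine:
  Machine 1: jobs [14], load = 14
  Machine 2: jobs [12], load = 12
  Machine 3: jobs [6, 4], load = 10
Makespan = max load = 14

14


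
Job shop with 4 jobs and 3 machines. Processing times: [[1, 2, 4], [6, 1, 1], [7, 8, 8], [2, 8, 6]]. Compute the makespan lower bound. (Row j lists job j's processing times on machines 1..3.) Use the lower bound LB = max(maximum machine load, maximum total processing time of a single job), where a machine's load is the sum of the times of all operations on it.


Machine loads:
  Machine 1: 1 + 6 + 7 + 2 = 16
  Machine 2: 2 + 1 + 8 + 8 = 19
  Machine 3: 4 + 1 + 8 + 6 = 19
Max machine load = 19
Job totals:
  Job 1: 7
  Job 2: 8
  Job 3: 23
  Job 4: 16
Max job total = 23
Lower bound = max(19, 23) = 23

23


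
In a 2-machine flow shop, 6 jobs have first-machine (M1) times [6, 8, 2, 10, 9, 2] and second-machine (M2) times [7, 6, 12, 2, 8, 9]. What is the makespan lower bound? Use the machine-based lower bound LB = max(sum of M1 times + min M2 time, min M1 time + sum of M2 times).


LB1 = sum(M1 times) + min(M2 times) = 37 + 2 = 39
LB2 = min(M1 times) + sum(M2 times) = 2 + 44 = 46
Lower bound = max(LB1, LB2) = max(39, 46) = 46

46


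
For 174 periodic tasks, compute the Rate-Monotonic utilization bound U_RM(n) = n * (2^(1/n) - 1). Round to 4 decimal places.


Compute 2^(1/174) = 1.0039915496
Subtract 1: 1.0039915496 - 1 = 0.0039915496
Multiply by n: 174 * 0.0039915496 = 0.6945296304
Round to 4 dp: 0.6945

0.6945


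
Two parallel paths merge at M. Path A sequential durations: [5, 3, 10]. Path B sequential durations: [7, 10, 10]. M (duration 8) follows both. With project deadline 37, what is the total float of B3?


Forward pass: ES(B3) = sum of predecessors on chain B = 17
EF = ES + duration = 17 + 10 = 27
Backward pass: LF(M) = deadline = 37; LS(M) = 37 - 8 = 29
LF(B3) = LS(M) - sum(successors on chain B) = 29 - 0 = 29
LS = LF - duration = 29 - 10 = 19
Total float = LS - ES = 19 - 17 = 2

2


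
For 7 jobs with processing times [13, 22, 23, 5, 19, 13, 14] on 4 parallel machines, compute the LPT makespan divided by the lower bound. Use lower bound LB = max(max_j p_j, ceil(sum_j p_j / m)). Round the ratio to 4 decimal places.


LPT order: [23, 22, 19, 14, 13, 13, 5]
Machine loads after assignment: [23, 27, 32, 27]
LPT makespan = 32
Lower bound = max(max_job, ceil(total/4)) = max(23, 28) = 28
Ratio = 32 / 28 = 1.1429

1.1429


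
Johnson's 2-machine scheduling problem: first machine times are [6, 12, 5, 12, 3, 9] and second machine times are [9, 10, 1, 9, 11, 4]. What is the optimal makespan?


Apply Johnson's rule:
  Group 1 (a <= b): [(5, 3, 11), (1, 6, 9)]
  Group 2 (a > b): [(2, 12, 10), (4, 12, 9), (6, 9, 4), (3, 5, 1)]
Optimal job order: [5, 1, 2, 4, 6, 3]
Schedule:
  Job 5: M1 done at 3, M2 done at 14
  Job 1: M1 done at 9, M2 done at 23
  Job 2: M1 done at 21, M2 done at 33
  Job 4: M1 done at 33, M2 done at 42
  Job 6: M1 done at 42, M2 done at 46
  Job 3: M1 done at 47, M2 done at 48
Makespan = 48

48


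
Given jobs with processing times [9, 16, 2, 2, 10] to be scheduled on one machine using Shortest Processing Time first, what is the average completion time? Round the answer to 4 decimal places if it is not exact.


Sort jobs by processing time (SPT order): [2, 2, 9, 10, 16]
Compute completion times sequentially:
  Job 1: processing = 2, completes at 2
  Job 2: processing = 2, completes at 4
  Job 3: processing = 9, completes at 13
  Job 4: processing = 10, completes at 23
  Job 5: processing = 16, completes at 39
Sum of completion times = 81
Average completion time = 81/5 = 16.2

16.2


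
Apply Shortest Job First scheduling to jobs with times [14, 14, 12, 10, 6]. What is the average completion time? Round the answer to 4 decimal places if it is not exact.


SJF order (ascending): [6, 10, 12, 14, 14]
Completion times:
  Job 1: burst=6, C=6
  Job 2: burst=10, C=16
  Job 3: burst=12, C=28
  Job 4: burst=14, C=42
  Job 5: burst=14, C=56
Average completion = 148/5 = 29.6

29.6


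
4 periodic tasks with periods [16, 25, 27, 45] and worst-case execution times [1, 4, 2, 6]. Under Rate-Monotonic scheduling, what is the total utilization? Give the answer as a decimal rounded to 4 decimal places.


Compute individual utilizations (exact fractions):
  Task 1: C/T = 1/16 (approx. 0.0625)
  Task 2: C/T = 4/25 (approx. 0.16)
  Task 3: C/T = 2/27 (approx. 0.0741)
  Task 4: C/T = 6/45 = 2/15 (approx. 0.1333)
Total utilization U = 1/16 + 4/25 + 2/27 + 2/15 = 4643/10800
Rounded to 4 decimal places: U = 0.4299
RM (Liu & Layland) bound for 4 tasks = 0.756828; compare with U = 4643/10800 (approx. 0.429907)
U <= bound, so schedulable by RM sufficient condition.

0.4299


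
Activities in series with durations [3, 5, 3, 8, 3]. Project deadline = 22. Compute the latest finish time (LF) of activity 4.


LF(activity 4) = deadline - sum of successor durations
Successors: activities 5 through 5 with durations [3]
Sum of successor durations = 3
LF = 22 - 3 = 19

19


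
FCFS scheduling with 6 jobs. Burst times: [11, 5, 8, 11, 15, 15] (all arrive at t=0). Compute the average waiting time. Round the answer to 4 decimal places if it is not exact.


FCFS order (as given): [11, 5, 8, 11, 15, 15]
Waiting times:
  Job 1: wait = 0
  Job 2: wait = 11
  Job 3: wait = 16
  Job 4: wait = 24
  Job 5: wait = 35
  Job 6: wait = 50
Sum of waiting times = 136
Average waiting time = 136/6 = 22.6667

22.6667


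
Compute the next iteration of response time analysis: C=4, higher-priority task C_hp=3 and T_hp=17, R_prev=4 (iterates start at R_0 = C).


R_next = C + ceil(R_prev / T_hp) * C_hp
ceil(4 / 17) = ceil(0.2353) = 1
Interference = 1 * 3 = 3
R_next = 4 + 3 = 7

7


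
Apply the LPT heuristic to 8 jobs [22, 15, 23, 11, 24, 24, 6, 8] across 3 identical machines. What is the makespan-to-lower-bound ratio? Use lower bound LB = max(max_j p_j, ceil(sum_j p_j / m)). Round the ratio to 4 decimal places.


LPT order: [24, 24, 23, 22, 15, 11, 8, 6]
Machine loads after assignment: [45, 43, 45]
LPT makespan = 45
Lower bound = max(max_job, ceil(total/3)) = max(24, 45) = 45
Ratio = 45 / 45 = 1.0

1.0


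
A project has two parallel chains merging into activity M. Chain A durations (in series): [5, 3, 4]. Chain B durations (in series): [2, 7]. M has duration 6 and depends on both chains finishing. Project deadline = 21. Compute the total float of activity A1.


Forward pass: ES(A1) = sum of predecessors on chain A = 0
EF = ES + duration = 0 + 5 = 5
Backward pass: LF(M) = deadline = 21; LS(M) = 21 - 6 = 15
LF(A1) = LS(M) - sum(successors on chain A) = 15 - 7 = 8
LS = LF - duration = 8 - 5 = 3
Total float = LS - ES = 3 - 0 = 3

3


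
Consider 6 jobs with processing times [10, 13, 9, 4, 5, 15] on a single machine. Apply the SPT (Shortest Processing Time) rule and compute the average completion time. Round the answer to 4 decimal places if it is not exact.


Sort jobs by processing time (SPT order): [4, 5, 9, 10, 13, 15]
Compute completion times sequentially:
  Job 1: processing = 4, completes at 4
  Job 2: processing = 5, completes at 9
  Job 3: processing = 9, completes at 18
  Job 4: processing = 10, completes at 28
  Job 5: processing = 13, completes at 41
  Job 6: processing = 15, completes at 56
Sum of completion times = 156
Average completion time = 156/6 = 26.0

26.0


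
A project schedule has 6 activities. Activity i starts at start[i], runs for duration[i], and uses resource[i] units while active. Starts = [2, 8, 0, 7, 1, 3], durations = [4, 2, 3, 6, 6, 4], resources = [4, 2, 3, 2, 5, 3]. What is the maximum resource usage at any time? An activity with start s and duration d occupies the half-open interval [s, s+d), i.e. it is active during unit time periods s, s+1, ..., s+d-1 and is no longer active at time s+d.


Each activity i is active on [start_i, start_i + duration_i).
Compute total resource usage per time slot:
  t=0: active resources = [3], total = 3
  t=1: active resources = [3, 5], total = 8
  t=2: active resources = [4, 3, 5], total = 12
  t=3: active resources = [4, 5, 3], total = 12
  t=4: active resources = [4, 5, 3], total = 12
  t=5: active resources = [4, 5, 3], total = 12
  t=6: active resources = [5, 3], total = 8
  t=7: active resources = [2], total = 2
  t=8: active resources = [2, 2], total = 4
  t=9: active resources = [2, 2], total = 4
  t=10: active resources = [2], total = 2
  t=11: active resources = [2], total = 2
  t=12: active resources = [2], total = 2
Peak resource demand = 12

12


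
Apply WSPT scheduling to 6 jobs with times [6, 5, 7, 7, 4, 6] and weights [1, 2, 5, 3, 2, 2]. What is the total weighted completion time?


Compute p/w ratios and sort ascending (WSPT): [(7, 5), (4, 2), (7, 3), (5, 2), (6, 2), (6, 1)]
Compute weighted completion times:
  Job (p=7,w=5): C=7, w*C=5*7=35
  Job (p=4,w=2): C=11, w*C=2*11=22
  Job (p=7,w=3): C=18, w*C=3*18=54
  Job (p=5,w=2): C=23, w*C=2*23=46
  Job (p=6,w=2): C=29, w*C=2*29=58
  Job (p=6,w=1): C=35, w*C=1*35=35
Total weighted completion time = 250

250


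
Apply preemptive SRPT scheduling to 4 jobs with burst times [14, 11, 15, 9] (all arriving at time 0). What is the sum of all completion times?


Since all jobs arrive at t=0, SRPT equals SPT ordering.
SPT order: [9, 11, 14, 15]
Completion times:
  Job 1: p=9, C=9
  Job 2: p=11, C=20
  Job 3: p=14, C=34
  Job 4: p=15, C=49
Total completion time = 9 + 20 + 34 + 49 = 112

112


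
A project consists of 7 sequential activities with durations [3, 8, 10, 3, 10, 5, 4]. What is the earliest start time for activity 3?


Activity 3 starts after activities 1 through 2 complete.
Predecessor durations: [3, 8]
ES = 3 + 8 = 11

11


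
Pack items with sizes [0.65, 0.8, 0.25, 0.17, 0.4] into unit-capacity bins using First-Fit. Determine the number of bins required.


Place items sequentially using First-Fit:
  Item 0.65 -> new Bin 1
  Item 0.8 -> new Bin 2
  Item 0.25 -> Bin 1 (now 0.9)
  Item 0.17 -> Bin 2 (now 0.97)
  Item 0.4 -> new Bin 3
Total bins used = 3

3


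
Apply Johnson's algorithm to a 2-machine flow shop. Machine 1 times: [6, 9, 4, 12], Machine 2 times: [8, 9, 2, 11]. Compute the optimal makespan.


Apply Johnson's rule:
  Group 1 (a <= b): [(1, 6, 8), (2, 9, 9)]
  Group 2 (a > b): [(4, 12, 11), (3, 4, 2)]
Optimal job order: [1, 2, 4, 3]
Schedule:
  Job 1: M1 done at 6, M2 done at 14
  Job 2: M1 done at 15, M2 done at 24
  Job 4: M1 done at 27, M2 done at 38
  Job 3: M1 done at 31, M2 done at 40
Makespan = 40

40


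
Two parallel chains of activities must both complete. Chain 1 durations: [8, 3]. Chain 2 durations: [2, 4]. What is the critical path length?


Path A total = 8 + 3 = 11
Path B total = 2 + 4 = 6
Critical path = longest path = max(11, 6) = 11

11


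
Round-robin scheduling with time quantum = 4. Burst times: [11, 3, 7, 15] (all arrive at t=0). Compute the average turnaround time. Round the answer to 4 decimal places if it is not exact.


Time quantum = 4
Execution trace:
  J1 runs 4 units, time = 4
  J2 runs 3 units, time = 7
  J3 runs 4 units, time = 11
  J4 runs 4 units, time = 15
  J1 runs 4 units, time = 19
  J3 runs 3 units, time = 22
  J4 runs 4 units, time = 26
  J1 runs 3 units, time = 29
  J4 runs 4 units, time = 33
  J4 runs 3 units, time = 36
Finish times: [29, 7, 22, 36]
Average turnaround = 94/4 = 23.5

23.5


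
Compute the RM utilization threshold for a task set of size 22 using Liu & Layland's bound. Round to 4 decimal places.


Compute 2^(1/22) = 1.0320082797
Subtract 1: 1.0320082797 - 1 = 0.0320082797
Multiply by n: 22 * 0.0320082797 = 0.7041821534
Round to 4 dp: 0.7042

0.7042


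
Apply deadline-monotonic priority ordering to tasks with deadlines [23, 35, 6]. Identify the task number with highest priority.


Sort tasks by relative deadline (ascending):
  Task 3: deadline = 6
  Task 1: deadline = 23
  Task 2: deadline = 35
Priority order (highest first): [3, 1, 2]
Highest priority task = 3

3


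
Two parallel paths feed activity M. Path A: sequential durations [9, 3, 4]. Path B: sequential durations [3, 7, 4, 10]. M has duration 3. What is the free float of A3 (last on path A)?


ES(A3) = sum of predecessors on chain A = 12
EF(A3) = ES + duration = 12 + 4 = 16
Successor of A3 is M. ES(M) = max(sum(A), sum(B)) = max(16, 24) = 24
Free float = ES(successor) - EF(current) = 24 - 16 = 8

8


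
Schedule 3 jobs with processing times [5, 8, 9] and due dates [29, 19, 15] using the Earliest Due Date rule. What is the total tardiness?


Sort by due date (EDD order): [(9, 15), (8, 19), (5, 29)]
Compute completion times and tardiness:
  Job 1: p=9, d=15, C=9, tardiness=max(0,9-15)=0
  Job 2: p=8, d=19, C=17, tardiness=max(0,17-19)=0
  Job 3: p=5, d=29, C=22, tardiness=max(0,22-29)=0
Total tardiness = 0

0


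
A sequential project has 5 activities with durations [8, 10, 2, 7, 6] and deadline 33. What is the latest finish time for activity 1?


LF(activity 1) = deadline - sum of successor durations
Successors: activities 2 through 5 with durations [10, 2, 7, 6]
Sum of successor durations = 25
LF = 33 - 25 = 8

8


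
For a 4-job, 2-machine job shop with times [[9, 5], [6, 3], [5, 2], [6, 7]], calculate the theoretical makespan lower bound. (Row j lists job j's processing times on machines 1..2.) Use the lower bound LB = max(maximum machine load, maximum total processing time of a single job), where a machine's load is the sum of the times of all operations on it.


Machine loads:
  Machine 1: 9 + 6 + 5 + 6 = 26
  Machine 2: 5 + 3 + 2 + 7 = 17
Max machine load = 26
Job totals:
  Job 1: 14
  Job 2: 9
  Job 3: 7
  Job 4: 13
Max job total = 14
Lower bound = max(26, 14) = 26

26


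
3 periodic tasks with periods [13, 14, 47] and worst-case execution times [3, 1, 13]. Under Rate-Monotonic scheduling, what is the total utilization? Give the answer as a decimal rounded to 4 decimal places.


Compute individual utilizations (exact fractions):
  Task 1: C/T = 3/13 (approx. 0.2308)
  Task 2: C/T = 1/14 (approx. 0.0714)
  Task 3: C/T = 13/47 (approx. 0.2766)
Total utilization U = 3/13 + 1/14 + 13/47 = 4951/8554
Rounded to 4 decimal places: U = 0.5788
RM (Liu & Layland) bound for 3 tasks = 0.779763; compare with U = 4951/8554 (approx. 0.578794)
U <= bound, so schedulable by RM sufficient condition.

0.5788


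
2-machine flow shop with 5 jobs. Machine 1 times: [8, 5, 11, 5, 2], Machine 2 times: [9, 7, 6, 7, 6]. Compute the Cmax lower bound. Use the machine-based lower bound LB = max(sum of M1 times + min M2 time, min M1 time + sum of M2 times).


LB1 = sum(M1 times) + min(M2 times) = 31 + 6 = 37
LB2 = min(M1 times) + sum(M2 times) = 2 + 35 = 37
Lower bound = max(LB1, LB2) = max(37, 37) = 37

37


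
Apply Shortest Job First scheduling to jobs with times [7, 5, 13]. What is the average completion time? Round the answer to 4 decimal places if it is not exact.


SJF order (ascending): [5, 7, 13]
Completion times:
  Job 1: burst=5, C=5
  Job 2: burst=7, C=12
  Job 3: burst=13, C=25
Average completion = 42/3 = 14.0

14.0


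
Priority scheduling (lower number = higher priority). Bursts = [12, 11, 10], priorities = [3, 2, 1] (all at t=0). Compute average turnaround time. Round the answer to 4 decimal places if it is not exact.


Sort by priority (ascending = highest first):
Order: [(1, 10), (2, 11), (3, 12)]
Completion times:
  Priority 1, burst=10, C=10
  Priority 2, burst=11, C=21
  Priority 3, burst=12, C=33
Average turnaround = 64/3 = 21.3333

21.3333


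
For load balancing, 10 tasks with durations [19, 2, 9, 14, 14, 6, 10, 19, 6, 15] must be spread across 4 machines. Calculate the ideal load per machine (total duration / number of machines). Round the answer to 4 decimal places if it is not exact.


Total processing time = 19 + 2 + 9 + 14 + 14 + 6 + 10 + 19 + 6 + 15 = 114
Number of machines = 4
Ideal balanced load = 114 / 4 = 28.5

28.5


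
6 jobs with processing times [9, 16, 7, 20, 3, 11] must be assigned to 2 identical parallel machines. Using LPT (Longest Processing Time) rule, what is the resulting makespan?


Sort jobs in decreasing order (LPT): [20, 16, 11, 9, 7, 3]
Assign each job to the least loaded machine:
  Machine 1: jobs [20, 9, 3], load = 32
  Machine 2: jobs [16, 11, 7], load = 34
Makespan = max load = 34

34


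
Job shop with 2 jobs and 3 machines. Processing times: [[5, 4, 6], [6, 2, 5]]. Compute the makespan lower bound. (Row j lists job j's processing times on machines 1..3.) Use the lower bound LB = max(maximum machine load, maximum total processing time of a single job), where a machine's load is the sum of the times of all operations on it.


Machine loads:
  Machine 1: 5 + 6 = 11
  Machine 2: 4 + 2 = 6
  Machine 3: 6 + 5 = 11
Max machine load = 11
Job totals:
  Job 1: 15
  Job 2: 13
Max job total = 15
Lower bound = max(11, 15) = 15

15


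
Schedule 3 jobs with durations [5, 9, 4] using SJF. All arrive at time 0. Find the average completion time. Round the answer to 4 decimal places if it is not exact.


SJF order (ascending): [4, 5, 9]
Completion times:
  Job 1: burst=4, C=4
  Job 2: burst=5, C=9
  Job 3: burst=9, C=18
Average completion = 31/3 = 10.3333

10.3333


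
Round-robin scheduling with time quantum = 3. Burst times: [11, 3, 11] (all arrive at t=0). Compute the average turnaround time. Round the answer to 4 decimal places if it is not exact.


Time quantum = 3
Execution trace:
  J1 runs 3 units, time = 3
  J2 runs 3 units, time = 6
  J3 runs 3 units, time = 9
  J1 runs 3 units, time = 12
  J3 runs 3 units, time = 15
  J1 runs 3 units, time = 18
  J3 runs 3 units, time = 21
  J1 runs 2 units, time = 23
  J3 runs 2 units, time = 25
Finish times: [23, 6, 25]
Average turnaround = 54/3 = 18.0

18.0


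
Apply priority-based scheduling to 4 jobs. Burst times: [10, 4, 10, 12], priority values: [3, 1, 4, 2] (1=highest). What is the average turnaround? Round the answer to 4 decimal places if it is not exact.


Sort by priority (ascending = highest first):
Order: [(1, 4), (2, 12), (3, 10), (4, 10)]
Completion times:
  Priority 1, burst=4, C=4
  Priority 2, burst=12, C=16
  Priority 3, burst=10, C=26
  Priority 4, burst=10, C=36
Average turnaround = 82/4 = 20.5

20.5


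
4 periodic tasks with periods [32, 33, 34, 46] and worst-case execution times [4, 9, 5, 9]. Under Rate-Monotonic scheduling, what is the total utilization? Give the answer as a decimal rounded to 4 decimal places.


Compute individual utilizations (exact fractions):
  Task 1: C/T = 4/32 = 1/8 (approx. 0.125)
  Task 2: C/T = 9/33 = 3/11 (approx. 0.2727)
  Task 3: C/T = 5/34 (approx. 0.1471)
  Task 4: C/T = 9/46 (approx. 0.1957)
Total utilization U = 1/8 + 3/11 + 5/34 + 9/46 = 25477/34408
Rounded to 4 decimal places: U = 0.7404
RM (Liu & Layland) bound for 4 tasks = 0.756828; compare with U = 25477/34408 (approx. 0.740438)
U <= bound, so schedulable by RM sufficient condition.

0.7404


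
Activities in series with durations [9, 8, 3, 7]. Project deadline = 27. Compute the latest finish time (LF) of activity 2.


LF(activity 2) = deadline - sum of successor durations
Successors: activities 3 through 4 with durations [3, 7]
Sum of successor durations = 10
LF = 27 - 10 = 17

17


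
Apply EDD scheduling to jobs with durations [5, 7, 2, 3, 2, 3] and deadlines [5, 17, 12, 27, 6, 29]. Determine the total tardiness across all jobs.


Sort by due date (EDD order): [(5, 5), (2, 6), (2, 12), (7, 17), (3, 27), (3, 29)]
Compute completion times and tardiness:
  Job 1: p=5, d=5, C=5, tardiness=max(0,5-5)=0
  Job 2: p=2, d=6, C=7, tardiness=max(0,7-6)=1
  Job 3: p=2, d=12, C=9, tardiness=max(0,9-12)=0
  Job 4: p=7, d=17, C=16, tardiness=max(0,16-17)=0
  Job 5: p=3, d=27, C=19, tardiness=max(0,19-27)=0
  Job 6: p=3, d=29, C=22, tardiness=max(0,22-29)=0
Total tardiness = 1

1


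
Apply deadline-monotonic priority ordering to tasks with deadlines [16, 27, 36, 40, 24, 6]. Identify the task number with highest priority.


Sort tasks by relative deadline (ascending):
  Task 6: deadline = 6
  Task 1: deadline = 16
  Task 5: deadline = 24
  Task 2: deadline = 27
  Task 3: deadline = 36
  Task 4: deadline = 40
Priority order (highest first): [6, 1, 5, 2, 3, 4]
Highest priority task = 6

6


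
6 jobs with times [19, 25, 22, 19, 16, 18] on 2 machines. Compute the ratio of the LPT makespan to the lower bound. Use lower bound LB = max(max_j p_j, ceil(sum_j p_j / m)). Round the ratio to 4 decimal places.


LPT order: [25, 22, 19, 19, 18, 16]
Machine loads after assignment: [60, 59]
LPT makespan = 60
Lower bound = max(max_job, ceil(total/2)) = max(25, 60) = 60
Ratio = 60 / 60 = 1.0

1.0


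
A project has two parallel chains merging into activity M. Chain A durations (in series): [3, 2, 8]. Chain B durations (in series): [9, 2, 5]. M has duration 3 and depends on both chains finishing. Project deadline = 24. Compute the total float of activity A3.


Forward pass: ES(A3) = sum of predecessors on chain A = 5
EF = ES + duration = 5 + 8 = 13
Backward pass: LF(M) = deadline = 24; LS(M) = 24 - 3 = 21
LF(A3) = LS(M) - sum(successors on chain A) = 21 - 0 = 21
LS = LF - duration = 21 - 8 = 13
Total float = LS - ES = 13 - 5 = 8

8


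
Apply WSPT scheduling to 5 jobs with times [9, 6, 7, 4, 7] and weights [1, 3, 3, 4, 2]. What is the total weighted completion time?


Compute p/w ratios and sort ascending (WSPT): [(4, 4), (6, 3), (7, 3), (7, 2), (9, 1)]
Compute weighted completion times:
  Job (p=4,w=4): C=4, w*C=4*4=16
  Job (p=6,w=3): C=10, w*C=3*10=30
  Job (p=7,w=3): C=17, w*C=3*17=51
  Job (p=7,w=2): C=24, w*C=2*24=48
  Job (p=9,w=1): C=33, w*C=1*33=33
Total weighted completion time = 178

178


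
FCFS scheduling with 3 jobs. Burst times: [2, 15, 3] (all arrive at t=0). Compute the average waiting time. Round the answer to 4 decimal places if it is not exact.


FCFS order (as given): [2, 15, 3]
Waiting times:
  Job 1: wait = 0
  Job 2: wait = 2
  Job 3: wait = 17
Sum of waiting times = 19
Average waiting time = 19/3 = 6.3333

6.3333


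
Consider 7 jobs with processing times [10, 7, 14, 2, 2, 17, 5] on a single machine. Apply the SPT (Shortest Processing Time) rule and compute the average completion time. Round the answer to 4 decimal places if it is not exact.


Sort jobs by processing time (SPT order): [2, 2, 5, 7, 10, 14, 17]
Compute completion times sequentially:
  Job 1: processing = 2, completes at 2
  Job 2: processing = 2, completes at 4
  Job 3: processing = 5, completes at 9
  Job 4: processing = 7, completes at 16
  Job 5: processing = 10, completes at 26
  Job 6: processing = 14, completes at 40
  Job 7: processing = 17, completes at 57
Sum of completion times = 154
Average completion time = 154/7 = 22.0

22.0
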